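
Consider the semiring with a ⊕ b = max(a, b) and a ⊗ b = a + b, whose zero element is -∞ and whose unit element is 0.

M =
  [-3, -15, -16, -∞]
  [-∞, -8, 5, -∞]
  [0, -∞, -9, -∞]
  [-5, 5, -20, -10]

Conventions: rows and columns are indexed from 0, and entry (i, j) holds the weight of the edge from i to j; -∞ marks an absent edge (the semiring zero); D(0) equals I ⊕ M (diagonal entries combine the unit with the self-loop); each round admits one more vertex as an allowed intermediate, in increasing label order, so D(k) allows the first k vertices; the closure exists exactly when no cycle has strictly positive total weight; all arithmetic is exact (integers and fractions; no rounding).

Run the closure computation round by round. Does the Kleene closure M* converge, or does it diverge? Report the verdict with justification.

D(0):
  [0, -15, -16, -∞]
  [-∞, 0, 5, -∞]
  [0, -∞, 0, -∞]
  [-5, 5, -20, 0]
D(1):
  [0, -15, -16, -∞]
  [-∞, 0, 5, -∞]
  [0, -15, 0, -∞]
  [-5, 5, -20, 0]
D(2):
  [0, -15, -10, -∞]
  [-∞, 0, 5, -∞]
  [0, -15, 0, -∞]
  [-5, 5, 10, 0]
D(3):
  [0, -15, -10, -∞]
  [5, 0, 5, -∞]
  [0, -15, 0, -∞]
  [10, 5, 10, 0]
D(4):
  [0, -15, -10, -∞]
  [5, 0, 5, -∞]
  [0, -15, 0, -∞]
  [10, 5, 10, 0]
Key observation: every diagonal entry stays at the unit through all rounds, so no improving cycle exists.
Answer: CONVERGES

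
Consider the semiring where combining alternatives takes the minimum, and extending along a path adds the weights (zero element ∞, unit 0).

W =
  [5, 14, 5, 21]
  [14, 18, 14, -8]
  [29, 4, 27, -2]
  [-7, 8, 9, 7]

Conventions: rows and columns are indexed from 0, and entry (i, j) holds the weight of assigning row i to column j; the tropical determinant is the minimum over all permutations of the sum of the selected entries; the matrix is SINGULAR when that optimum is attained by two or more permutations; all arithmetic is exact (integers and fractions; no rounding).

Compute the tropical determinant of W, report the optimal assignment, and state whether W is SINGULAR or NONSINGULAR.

σ = (0, 1, 2, 3): 5 + 18 + 27 + 7 = 57
σ = (0, 1, 3, 2): 5 + 18 + (-2) + 9 = 30
σ = (0, 2, 1, 3): 5 + 14 + 4 + 7 = 30
σ = (0, 2, 3, 1): 5 + 14 + (-2) + 8 = 25
σ = (0, 3, 1, 2): 5 + (-8) + 4 + 9 = 10
σ = (0, 3, 2, 1): 5 + (-8) + 27 + 8 = 32
σ = (1, 0, 2, 3): 14 + 14 + 27 + 7 = 62
σ = (1, 0, 3, 2): 14 + 14 + (-2) + 9 = 35
σ = (1, 2, 0, 3): 14 + 14 + 29 + 7 = 64
σ = (1, 2, 3, 0): 14 + 14 + (-2) + (-7) = 19
σ = (1, 3, 0, 2): 14 + (-8) + 29 + 9 = 44
σ = (1, 3, 2, 0): 14 + (-8) + 27 + (-7) = 26
σ = (2, 0, 1, 3): 5 + 14 + 4 + 7 = 30
σ = (2, 0, 3, 1): 5 + 14 + (-2) + 8 = 25
σ = (2, 1, 0, 3): 5 + 18 + 29 + 7 = 59
σ = (2, 1, 3, 0): 5 + 18 + (-2) + (-7) = 14
σ = (2, 3, 0, 1): 5 + (-8) + 29 + 8 = 34
σ = (2, 3, 1, 0): 5 + (-8) + 4 + (-7) = -6
σ = (3, 0, 1, 2): 21 + 14 + 4 + 9 = 48
σ = (3, 0, 2, 1): 21 + 14 + 27 + 8 = 70
σ = (3, 1, 0, 2): 21 + 18 + 29 + 9 = 77
σ = (3, 1, 2, 0): 21 + 18 + 27 + (-7) = 59
σ = (3, 2, 0, 1): 21 + 14 + 29 + 8 = 72
σ = (3, 2, 1, 0): 21 + 14 + 4 + (-7) = 32
Optimal value attained by: σ = (2, 3, 1, 0).
Answer: det⊕(W) = -6; verdict: NONSINGULAR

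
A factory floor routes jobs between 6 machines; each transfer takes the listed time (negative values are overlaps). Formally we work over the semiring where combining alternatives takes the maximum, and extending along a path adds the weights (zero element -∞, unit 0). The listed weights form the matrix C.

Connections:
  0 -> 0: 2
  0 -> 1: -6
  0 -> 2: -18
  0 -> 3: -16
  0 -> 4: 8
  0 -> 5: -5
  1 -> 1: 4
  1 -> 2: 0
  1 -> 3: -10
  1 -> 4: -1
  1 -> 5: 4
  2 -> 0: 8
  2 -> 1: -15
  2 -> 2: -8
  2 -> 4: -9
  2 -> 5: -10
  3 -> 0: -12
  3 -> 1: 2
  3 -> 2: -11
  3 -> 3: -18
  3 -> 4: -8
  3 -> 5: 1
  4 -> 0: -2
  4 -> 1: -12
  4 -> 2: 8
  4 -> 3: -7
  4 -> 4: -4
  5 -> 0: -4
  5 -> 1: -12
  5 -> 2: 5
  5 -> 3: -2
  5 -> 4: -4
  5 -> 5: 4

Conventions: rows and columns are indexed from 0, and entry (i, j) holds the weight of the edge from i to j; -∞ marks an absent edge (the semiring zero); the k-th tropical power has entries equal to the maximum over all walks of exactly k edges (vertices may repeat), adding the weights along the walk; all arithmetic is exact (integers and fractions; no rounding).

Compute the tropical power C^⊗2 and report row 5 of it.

C^⊗2:
  [6, -2, 16, 1, 10, -1]
  [8, 8, 9, 2, 3, 8]
  [10, 2, -1, -8, 16, 3]
  [-3, 6, 6, -1, 1, 6]
  [16, -5, 4, -11, 6, -2]
  [13, 0, 9, 2, 4, 8]
Answer: row 5 of C^⊗2 = [13, 0, 9, 2, 4, 8]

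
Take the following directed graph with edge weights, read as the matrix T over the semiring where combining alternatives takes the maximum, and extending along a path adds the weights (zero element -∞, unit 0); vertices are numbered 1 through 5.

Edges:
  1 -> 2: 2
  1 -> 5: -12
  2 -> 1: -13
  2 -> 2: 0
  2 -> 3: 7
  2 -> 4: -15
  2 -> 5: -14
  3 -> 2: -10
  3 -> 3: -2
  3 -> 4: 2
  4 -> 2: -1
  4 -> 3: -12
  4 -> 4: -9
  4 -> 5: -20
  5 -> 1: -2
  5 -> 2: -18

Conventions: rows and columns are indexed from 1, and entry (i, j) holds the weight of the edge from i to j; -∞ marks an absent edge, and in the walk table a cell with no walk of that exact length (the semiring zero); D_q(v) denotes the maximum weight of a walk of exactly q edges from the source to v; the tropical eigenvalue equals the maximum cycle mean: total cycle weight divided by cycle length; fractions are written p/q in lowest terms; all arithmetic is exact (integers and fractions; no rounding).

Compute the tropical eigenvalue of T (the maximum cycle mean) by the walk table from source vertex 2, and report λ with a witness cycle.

q=0: [-∞, 0, -∞, -∞, -∞]
q=1: [-13, 0, 7, -15, -14]
q=2: [-13, 0, 7, 9, -14]
q=3: [-13, 8, 7, 9, -11]
q=4: [-5, 8, 15, 9, -6]
q=5: [-5, 8, 15, 17, -6]
Optimal cycle mean attained by: cycle 2->3->4->2, total 7 + 2 + (-1), length 3.
Answer: λ = 8/3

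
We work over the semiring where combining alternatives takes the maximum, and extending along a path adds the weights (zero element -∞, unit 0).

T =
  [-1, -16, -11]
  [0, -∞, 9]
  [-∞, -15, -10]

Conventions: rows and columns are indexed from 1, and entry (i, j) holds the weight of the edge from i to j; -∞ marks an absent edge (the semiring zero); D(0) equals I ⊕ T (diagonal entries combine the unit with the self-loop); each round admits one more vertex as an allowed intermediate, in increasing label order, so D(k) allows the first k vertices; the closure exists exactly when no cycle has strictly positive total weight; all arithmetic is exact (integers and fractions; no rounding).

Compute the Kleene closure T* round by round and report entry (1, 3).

D(0):
  [0, -16, -11]
  [0, 0, 9]
  [-∞, -15, 0]
D(1):
  [0, -16, -11]
  [0, 0, 9]
  [-∞, -15, 0]
D(2):
  [0, -16, -7]
  [0, 0, 9]
  [-15, -15, 0]
D(3):
  [0, -16, -7]
  [0, 0, 9]
  [-15, -15, 0]
Answer: T*[1][3] = -7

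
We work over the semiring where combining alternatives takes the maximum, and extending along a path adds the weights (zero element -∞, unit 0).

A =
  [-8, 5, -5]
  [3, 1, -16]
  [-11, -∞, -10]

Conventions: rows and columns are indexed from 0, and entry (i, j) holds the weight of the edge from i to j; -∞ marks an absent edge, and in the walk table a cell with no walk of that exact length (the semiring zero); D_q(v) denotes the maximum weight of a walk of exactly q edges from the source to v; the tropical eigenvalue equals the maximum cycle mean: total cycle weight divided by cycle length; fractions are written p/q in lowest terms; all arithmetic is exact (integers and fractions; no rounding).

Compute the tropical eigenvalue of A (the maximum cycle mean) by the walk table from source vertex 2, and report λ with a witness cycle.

q=0: [-∞, -∞, 0]
q=1: [-11, -∞, -10]
q=2: [-19, -6, -16]
q=3: [-3, -5, -22]
Optimal cycle mean attained by: cycle 0->1->0, total 5 + 3, length 2.
Answer: λ = 4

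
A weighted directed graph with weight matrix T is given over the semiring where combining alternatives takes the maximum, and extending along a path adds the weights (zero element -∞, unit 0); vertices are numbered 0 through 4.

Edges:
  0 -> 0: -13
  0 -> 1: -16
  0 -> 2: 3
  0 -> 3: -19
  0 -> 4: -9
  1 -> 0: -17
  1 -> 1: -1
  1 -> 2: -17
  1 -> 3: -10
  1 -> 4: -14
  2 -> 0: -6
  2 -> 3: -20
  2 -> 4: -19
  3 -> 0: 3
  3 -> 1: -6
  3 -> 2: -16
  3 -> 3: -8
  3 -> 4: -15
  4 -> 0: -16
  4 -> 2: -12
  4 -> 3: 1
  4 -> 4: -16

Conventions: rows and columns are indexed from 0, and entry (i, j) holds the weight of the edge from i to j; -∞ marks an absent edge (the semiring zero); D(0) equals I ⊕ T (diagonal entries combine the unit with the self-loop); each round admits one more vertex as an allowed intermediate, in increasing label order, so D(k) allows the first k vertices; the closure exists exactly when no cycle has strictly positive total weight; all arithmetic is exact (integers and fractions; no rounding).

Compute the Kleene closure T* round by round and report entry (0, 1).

D(0):
  [0, -16, 3, -19, -9]
  [-17, 0, -17, -10, -14]
  [-6, -∞, 0, -20, -19]
  [3, -6, -16, 0, -15]
  [-16, -∞, -12, 1, 0]
D(1):
  [0, -16, 3, -19, -9]
  [-17, 0, -14, -10, -14]
  [-6, -22, 0, -20, -15]
  [3, -6, 6, 0, -6]
  [-16, -32, -12, 1, 0]
D(2):
  [0, -16, 3, -19, -9]
  [-17, 0, -14, -10, -14]
  [-6, -22, 0, -20, -15]
  [3, -6, 6, 0, -6]
  [-16, -32, -12, 1, 0]
D(3):
  [0, -16, 3, -17, -9]
  [-17, 0, -14, -10, -14]
  [-6, -22, 0, -20, -15]
  [3, -6, 6, 0, -6]
  [-16, -32, -12, 1, 0]
D(4):
  [0, -16, 3, -17, -9]
  [-7, 0, -4, -10, -14]
  [-6, -22, 0, -20, -15]
  [3, -6, 6, 0, -6]
  [4, -5, 7, 1, 0]
D(5):
  [0, -14, 3, -8, -9]
  [-7, 0, -4, -10, -14]
  [-6, -20, 0, -14, -15]
  [3, -6, 6, 0, -6]
  [4, -5, 7, 1, 0]
Answer: T*[0][1] = -14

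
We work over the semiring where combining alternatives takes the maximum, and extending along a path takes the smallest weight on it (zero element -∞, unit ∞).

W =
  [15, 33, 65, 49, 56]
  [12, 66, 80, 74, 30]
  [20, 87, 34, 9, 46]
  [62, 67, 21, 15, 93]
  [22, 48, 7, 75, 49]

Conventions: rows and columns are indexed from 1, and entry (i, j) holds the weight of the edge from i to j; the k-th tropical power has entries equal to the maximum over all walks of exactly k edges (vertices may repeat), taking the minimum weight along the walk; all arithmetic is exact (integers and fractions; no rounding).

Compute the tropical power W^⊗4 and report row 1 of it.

W^⊗2:
  [49, 65, 34, 56, 49]
  [62, 80, 66, 66, 74]
  [22, 66, 80, 74, 46]
  [22, 66, 67, 75, 56]
  [62, 67, 48, 49, 75]
W^⊗3:
  [56, 65, 65, 65, 56]
  [62, 66, 80, 74, 66]
  [62, 80, 66, 66, 74]
  [62, 67, 66, 66, 75]
  [49, 66, 67, 75, 56]
W^⊗4:
  [62, 65, 65, 65, 65]
  [62, 80, 66, 66, 74]
  [62, 66, 80, 74, 66]
  [62, 66, 67, 75, 66]
  [62, 67, 66, 66, 75]
Answer: row 1 of W^⊗4 = [62, 65, 65, 65, 65]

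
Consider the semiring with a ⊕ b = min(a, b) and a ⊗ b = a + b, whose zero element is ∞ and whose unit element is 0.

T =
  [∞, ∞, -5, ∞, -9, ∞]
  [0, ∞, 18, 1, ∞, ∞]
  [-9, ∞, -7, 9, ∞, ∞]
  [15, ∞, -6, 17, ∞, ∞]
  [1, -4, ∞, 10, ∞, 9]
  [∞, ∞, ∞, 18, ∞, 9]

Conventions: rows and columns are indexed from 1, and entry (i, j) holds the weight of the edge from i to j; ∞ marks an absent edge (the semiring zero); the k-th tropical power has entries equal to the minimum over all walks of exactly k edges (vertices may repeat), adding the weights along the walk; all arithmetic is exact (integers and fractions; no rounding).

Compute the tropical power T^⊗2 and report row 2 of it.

T^⊗2:
  [-14, -13, -12, 1, ∞, 0]
  [9, ∞, -5, 18, -9, ∞]
  [-16, ∞, -14, 2, -18, ∞]
  [-15, ∞, -13, 3, 6, ∞]
  [-4, ∞, -4, -3, -8, 18]
  [33, ∞, 12, 27, ∞, 18]
Answer: row 2 of T^⊗2 = [9, ∞, -5, 18, -9, ∞]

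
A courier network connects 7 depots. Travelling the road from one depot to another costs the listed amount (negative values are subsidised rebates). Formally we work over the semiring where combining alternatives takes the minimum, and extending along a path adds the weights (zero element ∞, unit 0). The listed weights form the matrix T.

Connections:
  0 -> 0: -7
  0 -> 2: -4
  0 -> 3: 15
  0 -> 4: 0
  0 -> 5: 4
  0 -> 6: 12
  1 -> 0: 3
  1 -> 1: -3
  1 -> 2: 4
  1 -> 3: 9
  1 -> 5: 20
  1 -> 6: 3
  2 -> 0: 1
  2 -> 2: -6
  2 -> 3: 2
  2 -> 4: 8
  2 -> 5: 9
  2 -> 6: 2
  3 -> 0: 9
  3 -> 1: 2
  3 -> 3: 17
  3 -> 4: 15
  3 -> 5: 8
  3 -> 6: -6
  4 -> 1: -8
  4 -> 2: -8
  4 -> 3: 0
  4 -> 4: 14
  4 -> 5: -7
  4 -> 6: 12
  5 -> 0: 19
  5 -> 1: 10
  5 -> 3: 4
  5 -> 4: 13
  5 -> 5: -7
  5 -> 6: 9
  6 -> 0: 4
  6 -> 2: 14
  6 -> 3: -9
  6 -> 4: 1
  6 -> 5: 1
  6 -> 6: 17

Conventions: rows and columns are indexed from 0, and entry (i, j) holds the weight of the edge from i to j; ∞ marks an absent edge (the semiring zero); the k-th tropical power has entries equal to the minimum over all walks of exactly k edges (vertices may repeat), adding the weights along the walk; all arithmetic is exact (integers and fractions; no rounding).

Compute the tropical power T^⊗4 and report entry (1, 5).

T^⊗2:
  [-14, -8, -11, -2, -7, -7, -2]
  [-4, -6, -2, -6, 3, 4, 0]
  [-6, 0, -12, -7, 1, 1, -4]
  [-2, -1, 5, -15, -5, -5, 5]
  [-7, -11, -14, -6, 0, -14, -6]
  [12, 3, 5, -3, 6, -14, -2]
  [-3, -7, -7, 1, 4, -6, -15]
T^⊗3:
  [-21, -15, -18, -11, -14, -14, -9]
  [-11, -9, -8, -9, -4, -4, -12]
  [-13, -7, -18, -13, -6, -6, -13]
  [-9, -13, -13, -5, -2, -12, -21]
  [-14, -14, -20, -15, -7, -21, -12]
  [2, -4, -2, -11, -1, -21, -9]
  [-11, -10, -13, -24, -14, -14, -5]
T^⊗4:
  [-28, -22, -25, -18, -21, -21, -17]
  [-18, -12, -15, -21, -11, -11, -15]
  [-20, -14, -24, -22, -13, -13, -19]
  [-17, -16, -19, -30, -20, -20, -11]
  [-21, -17, -26, -21, -14, -28, -21]
  [-5, -11, -9, -18, -8, -28, -17]
  [-18, -22, -22, -14, -11, -21, -30]
Key observation: the optimum is the walk 1->0->0->4->5, with weight 3 + (-7) + 0 + (-7) = -11.
Optimal value attained by: walk 1->0->0->4->5.
Answer: (T^⊗4)[1][5] = -11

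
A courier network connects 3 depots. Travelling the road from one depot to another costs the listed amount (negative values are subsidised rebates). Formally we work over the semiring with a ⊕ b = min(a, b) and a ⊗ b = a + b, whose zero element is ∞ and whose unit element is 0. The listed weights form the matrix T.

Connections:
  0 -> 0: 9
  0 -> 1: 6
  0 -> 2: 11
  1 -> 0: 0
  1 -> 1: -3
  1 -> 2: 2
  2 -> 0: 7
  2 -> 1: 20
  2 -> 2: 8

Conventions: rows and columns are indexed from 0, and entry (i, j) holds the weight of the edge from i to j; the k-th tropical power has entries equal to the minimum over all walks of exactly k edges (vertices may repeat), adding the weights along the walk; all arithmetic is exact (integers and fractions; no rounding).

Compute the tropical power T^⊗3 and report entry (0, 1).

T^⊗2:
  [6, 3, 8]
  [-3, -6, -1]
  [15, 13, 16]
T^⊗3:
  [3, 0, 5]
  [-6, -9, -4]
  [13, 10, 15]
Key observation: the optimum is the walk 0->1->1->1, with weight 6 + (-3) + (-3) = 0.
Optimal value attained by: walk 0->1->1->1.
Answer: (T^⊗3)[0][1] = 0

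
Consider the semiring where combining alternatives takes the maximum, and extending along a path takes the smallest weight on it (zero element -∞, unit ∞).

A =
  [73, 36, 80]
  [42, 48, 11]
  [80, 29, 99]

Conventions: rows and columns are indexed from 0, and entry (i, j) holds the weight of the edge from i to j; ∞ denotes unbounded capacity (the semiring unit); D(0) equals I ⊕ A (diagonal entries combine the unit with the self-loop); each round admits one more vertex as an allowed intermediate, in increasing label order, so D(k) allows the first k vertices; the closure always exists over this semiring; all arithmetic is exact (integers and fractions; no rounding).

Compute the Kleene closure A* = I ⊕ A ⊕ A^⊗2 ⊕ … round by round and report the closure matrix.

D(0):
  [∞, 36, 80]
  [42, ∞, 11]
  [80, 29, ∞]
D(1):
  [∞, 36, 80]
  [42, ∞, 42]
  [80, 36, ∞]
D(2):
  [∞, 36, 80]
  [42, ∞, 42]
  [80, 36, ∞]
D(3):
  [∞, 36, 80]
  [42, ∞, 42]
  [80, 36, ∞]
Answer: A* = [[∞, 36, 80], [42, ∞, 42], [80, 36, ∞]]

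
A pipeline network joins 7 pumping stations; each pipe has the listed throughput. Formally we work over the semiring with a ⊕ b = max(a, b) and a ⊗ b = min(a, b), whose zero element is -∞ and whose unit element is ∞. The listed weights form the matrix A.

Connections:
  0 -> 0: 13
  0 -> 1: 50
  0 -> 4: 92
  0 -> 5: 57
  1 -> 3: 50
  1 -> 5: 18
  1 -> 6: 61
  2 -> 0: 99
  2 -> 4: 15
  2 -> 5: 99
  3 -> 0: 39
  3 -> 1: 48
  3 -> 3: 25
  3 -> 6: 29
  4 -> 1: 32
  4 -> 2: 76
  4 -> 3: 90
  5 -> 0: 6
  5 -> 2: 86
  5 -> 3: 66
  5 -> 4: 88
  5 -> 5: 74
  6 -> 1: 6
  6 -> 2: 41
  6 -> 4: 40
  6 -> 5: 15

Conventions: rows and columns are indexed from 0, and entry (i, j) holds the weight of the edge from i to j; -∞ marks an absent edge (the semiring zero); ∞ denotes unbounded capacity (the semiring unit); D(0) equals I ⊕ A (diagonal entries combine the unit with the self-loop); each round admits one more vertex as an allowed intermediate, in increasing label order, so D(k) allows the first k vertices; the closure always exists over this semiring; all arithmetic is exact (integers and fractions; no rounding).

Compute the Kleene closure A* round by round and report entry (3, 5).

D(0):
  [∞, 50, -∞, -∞, 92, 57, -∞]
  [-∞, ∞, -∞, 50, -∞, 18, 61]
  [99, -∞, ∞, -∞, 15, 99, -∞]
  [39, 48, -∞, ∞, -∞, -∞, 29]
  [-∞, 32, 76, 90, ∞, -∞, -∞]
  [6, -∞, 86, 66, 88, ∞, -∞]
  [-∞, 6, 41, -∞, 40, 15, ∞]
D(1):
  [∞, 50, -∞, -∞, 92, 57, -∞]
  [-∞, ∞, -∞, 50, -∞, 18, 61]
  [99, 50, ∞, -∞, 92, 99, -∞]
  [39, 48, -∞, ∞, 39, 39, 29]
  [-∞, 32, 76, 90, ∞, -∞, -∞]
  [6, 6, 86, 66, 88, ∞, -∞]
  [-∞, 6, 41, -∞, 40, 15, ∞]
D(2):
  [∞, 50, -∞, 50, 92, 57, 50]
  [-∞, ∞, -∞, 50, -∞, 18, 61]
  [99, 50, ∞, 50, 92, 99, 50]
  [39, 48, -∞, ∞, 39, 39, 48]
  [-∞, 32, 76, 90, ∞, 18, 32]
  [6, 6, 86, 66, 88, ∞, 6]
  [-∞, 6, 41, 6, 40, 15, ∞]
D(3):
  [∞, 50, -∞, 50, 92, 57, 50]
  [-∞, ∞, -∞, 50, -∞, 18, 61]
  [99, 50, ∞, 50, 92, 99, 50]
  [39, 48, -∞, ∞, 39, 39, 48]
  [76, 50, 76, 90, ∞, 76, 50]
  [86, 50, 86, 66, 88, ∞, 50]
  [41, 41, 41, 41, 41, 41, ∞]
D(4):
  [∞, 50, -∞, 50, 92, 57, 50]
  [39, ∞, -∞, 50, 39, 39, 61]
  [99, 50, ∞, 50, 92, 99, 50]
  [39, 48, -∞, ∞, 39, 39, 48]
  [76, 50, 76, 90, ∞, 76, 50]
  [86, 50, 86, 66, 88, ∞, 50]
  [41, 41, 41, 41, 41, 41, ∞]
D(5):
  [∞, 50, 76, 90, 92, 76, 50]
  [39, ∞, 39, 50, 39, 39, 61]
  [99, 50, ∞, 90, 92, 99, 50]
  [39, 48, 39, ∞, 39, 39, 48]
  [76, 50, 76, 90, ∞, 76, 50]
  [86, 50, 86, 88, 88, ∞, 50]
  [41, 41, 41, 41, 41, 41, ∞]
D(6):
  [∞, 50, 76, 90, 92, 76, 50]
  [39, ∞, 39, 50, 39, 39, 61]
  [99, 50, ∞, 90, 92, 99, 50]
  [39, 48, 39, ∞, 39, 39, 48]
  [76, 50, 76, 90, ∞, 76, 50]
  [86, 50, 86, 88, 88, ∞, 50]
  [41, 41, 41, 41, 41, 41, ∞]
D(7):
  [∞, 50, 76, 90, 92, 76, 50]
  [41, ∞, 41, 50, 41, 41, 61]
  [99, 50, ∞, 90, 92, 99, 50]
  [41, 48, 41, ∞, 41, 41, 48]
  [76, 50, 76, 90, ∞, 76, 50]
  [86, 50, 86, 88, 88, ∞, 50]
  [41, 41, 41, 41, 41, 41, ∞]
Answer: A*[3][5] = 41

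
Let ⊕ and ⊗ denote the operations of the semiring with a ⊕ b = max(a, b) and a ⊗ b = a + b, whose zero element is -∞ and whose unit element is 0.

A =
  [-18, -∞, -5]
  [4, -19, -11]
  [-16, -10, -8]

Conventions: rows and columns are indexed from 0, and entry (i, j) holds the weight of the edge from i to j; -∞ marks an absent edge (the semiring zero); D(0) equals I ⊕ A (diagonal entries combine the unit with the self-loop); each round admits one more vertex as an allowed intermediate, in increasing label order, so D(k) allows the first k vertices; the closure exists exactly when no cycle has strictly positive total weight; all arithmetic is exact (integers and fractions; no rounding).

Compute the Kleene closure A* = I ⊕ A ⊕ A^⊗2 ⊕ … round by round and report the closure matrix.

D(0):
  [0, -∞, -5]
  [4, 0, -11]
  [-16, -10, 0]
D(1):
  [0, -∞, -5]
  [4, 0, -1]
  [-16, -10, 0]
D(2):
  [0, -∞, -5]
  [4, 0, -1]
  [-6, -10, 0]
D(3):
  [0, -15, -5]
  [4, 0, -1]
  [-6, -10, 0]
Answer: A* = [[0, -15, -5], [4, 0, -1], [-6, -10, 0]]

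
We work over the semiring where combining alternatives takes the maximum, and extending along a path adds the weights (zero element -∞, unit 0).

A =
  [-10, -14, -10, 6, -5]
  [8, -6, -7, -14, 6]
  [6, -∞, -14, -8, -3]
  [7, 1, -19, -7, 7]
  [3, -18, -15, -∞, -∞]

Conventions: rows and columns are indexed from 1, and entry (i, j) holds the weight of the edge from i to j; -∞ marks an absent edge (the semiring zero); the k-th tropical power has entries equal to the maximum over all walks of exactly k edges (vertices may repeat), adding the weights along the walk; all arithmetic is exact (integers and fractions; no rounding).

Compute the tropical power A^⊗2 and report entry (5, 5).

A^⊗2:
  [13, 7, -13, -1, 13]
  [9, -6, -2, 14, 3]
  [0, -7, -4, 12, 1]
  [10, -5, -3, 13, 7]
  [-7, -11, -7, 9, -2]
Key observation: the optimum is the walk 5->1->5, with weight 3 + (-5) = -2.
Optimal value attained by: walk 5->1->5.
Answer: (A^⊗2)[5][5] = -2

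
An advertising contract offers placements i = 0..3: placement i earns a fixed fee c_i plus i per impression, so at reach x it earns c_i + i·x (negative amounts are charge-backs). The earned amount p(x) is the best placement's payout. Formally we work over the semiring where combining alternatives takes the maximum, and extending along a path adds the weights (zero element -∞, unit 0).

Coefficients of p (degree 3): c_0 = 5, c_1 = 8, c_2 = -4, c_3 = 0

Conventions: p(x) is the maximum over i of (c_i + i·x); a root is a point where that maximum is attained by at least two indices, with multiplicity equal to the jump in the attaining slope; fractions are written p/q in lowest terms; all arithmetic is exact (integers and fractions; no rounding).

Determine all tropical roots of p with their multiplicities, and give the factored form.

hull edge (i=0, c=5) to (i=1, c=8): slope 3, span 1
hull edge (i=1, c=8) to (i=3, c=0): slope -4, span 2
Factored form: p(x) = 0 ⊗ (x ⊕ (-3)) ⊗ (x ⊕ 4) ⊗ (x ⊕ 4)
Answer: roots = -3 (mult 1), 4 (mult 2)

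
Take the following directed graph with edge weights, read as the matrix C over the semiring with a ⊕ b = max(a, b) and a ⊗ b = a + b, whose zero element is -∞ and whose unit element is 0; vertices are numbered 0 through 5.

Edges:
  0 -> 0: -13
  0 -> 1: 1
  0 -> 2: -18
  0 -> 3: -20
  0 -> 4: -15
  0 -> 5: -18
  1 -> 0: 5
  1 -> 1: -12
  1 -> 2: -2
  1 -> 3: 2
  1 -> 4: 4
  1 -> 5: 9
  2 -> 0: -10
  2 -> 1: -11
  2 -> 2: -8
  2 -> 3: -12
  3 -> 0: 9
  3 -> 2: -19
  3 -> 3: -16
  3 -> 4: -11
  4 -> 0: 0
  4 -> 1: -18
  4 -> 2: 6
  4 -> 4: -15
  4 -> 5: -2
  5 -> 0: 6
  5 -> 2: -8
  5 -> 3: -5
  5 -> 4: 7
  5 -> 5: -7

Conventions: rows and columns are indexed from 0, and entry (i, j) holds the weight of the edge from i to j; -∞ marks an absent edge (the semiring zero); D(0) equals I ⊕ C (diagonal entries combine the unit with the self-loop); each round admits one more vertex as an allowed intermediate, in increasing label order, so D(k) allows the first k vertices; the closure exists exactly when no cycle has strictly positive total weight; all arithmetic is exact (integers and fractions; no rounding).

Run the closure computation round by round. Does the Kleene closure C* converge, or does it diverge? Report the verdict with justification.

D(0):
  [0, 1, -18, -20, -15, -18]
  [5, 0, -2, 2, 4, 9]
  [-10, -11, 0, -12, -∞, -∞]
  [9, -∞, -19, 0, -11, -∞]
  [0, -18, 6, -∞, 0, -2]
  [6, -∞, -8, -5, 7, 0]
Detection: at round 1, diagonal entry (1, 1) turns strictly positive.
Key observation: the cycle 1->0->1 has total weight 5 + 1, which is strictly positive.
Answer: DIVERGES — positive cycle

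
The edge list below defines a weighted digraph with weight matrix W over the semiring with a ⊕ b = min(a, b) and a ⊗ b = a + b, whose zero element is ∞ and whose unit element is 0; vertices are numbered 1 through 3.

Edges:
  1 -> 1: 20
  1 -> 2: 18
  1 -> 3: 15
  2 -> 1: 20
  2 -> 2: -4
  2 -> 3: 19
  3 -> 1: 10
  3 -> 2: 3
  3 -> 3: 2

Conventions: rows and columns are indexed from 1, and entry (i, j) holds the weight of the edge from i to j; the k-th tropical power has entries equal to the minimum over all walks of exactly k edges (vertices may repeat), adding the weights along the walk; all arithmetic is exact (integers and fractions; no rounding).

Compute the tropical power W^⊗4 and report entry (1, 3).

W^⊗2:
  [25, 14, 17]
  [16, -8, 15]
  [12, -1, 4]
W^⊗3:
  [27, 10, 19]
  [12, -12, 11]
  [14, -5, 6]
W^⊗4:
  [29, 6, 21]
  [8, -16, 7]
  [15, -9, 8]
Key observation: the optimum is the walk 1->3->3->3->3, with weight 15 + 2 + 2 + 2 = 21.
Optimal value attained by: walk 1->3->3->3->3.
Answer: (W^⊗4)[1][3] = 21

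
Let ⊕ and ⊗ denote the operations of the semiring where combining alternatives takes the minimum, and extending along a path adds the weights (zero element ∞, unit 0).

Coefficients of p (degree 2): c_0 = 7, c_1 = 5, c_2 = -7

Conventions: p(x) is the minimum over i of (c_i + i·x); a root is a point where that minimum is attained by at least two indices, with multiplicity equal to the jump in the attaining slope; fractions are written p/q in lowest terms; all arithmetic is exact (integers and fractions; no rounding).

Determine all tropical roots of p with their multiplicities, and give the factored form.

hull edge (i=0, c=7) to (i=2, c=-7): slope -7, span 2
Factored form: p(x) = -7 ⊗ (x ⊕ 7) ⊗ (x ⊕ 7)
Answer: roots = 7 (mult 2)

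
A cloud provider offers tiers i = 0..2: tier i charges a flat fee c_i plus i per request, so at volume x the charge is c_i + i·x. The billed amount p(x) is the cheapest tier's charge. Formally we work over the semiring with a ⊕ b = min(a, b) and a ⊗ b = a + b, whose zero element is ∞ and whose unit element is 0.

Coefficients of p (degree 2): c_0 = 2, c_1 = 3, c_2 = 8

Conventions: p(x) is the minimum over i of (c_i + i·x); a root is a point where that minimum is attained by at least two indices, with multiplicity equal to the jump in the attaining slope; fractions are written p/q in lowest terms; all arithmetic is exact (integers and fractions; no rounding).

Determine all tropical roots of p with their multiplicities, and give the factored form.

hull edge (i=0, c=2) to (i=1, c=3): slope 1, span 1
hull edge (i=1, c=3) to (i=2, c=8): slope 5, span 1
Factored form: p(x) = 8 ⊗ (x ⊕ (-5)) ⊗ (x ⊕ (-1))
Answer: roots = -5 (mult 1), -1 (mult 1)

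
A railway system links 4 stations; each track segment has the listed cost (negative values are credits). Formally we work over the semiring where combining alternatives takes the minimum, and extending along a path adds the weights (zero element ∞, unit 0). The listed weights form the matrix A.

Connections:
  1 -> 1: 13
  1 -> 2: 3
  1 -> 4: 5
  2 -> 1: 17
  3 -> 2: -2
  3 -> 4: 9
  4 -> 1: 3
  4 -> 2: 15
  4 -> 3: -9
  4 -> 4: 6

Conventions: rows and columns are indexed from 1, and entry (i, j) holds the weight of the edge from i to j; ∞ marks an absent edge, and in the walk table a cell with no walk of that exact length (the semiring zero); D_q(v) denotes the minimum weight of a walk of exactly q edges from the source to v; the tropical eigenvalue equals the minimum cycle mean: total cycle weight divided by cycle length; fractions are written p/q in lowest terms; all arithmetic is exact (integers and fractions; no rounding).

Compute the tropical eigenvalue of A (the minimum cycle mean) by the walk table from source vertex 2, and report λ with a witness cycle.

q=0: [∞, 0, ∞, ∞]
q=1: [17, ∞, ∞, ∞]
q=2: [30, 20, ∞, 22]
q=3: [25, 33, 13, 28]
q=4: [31, 11, 19, 22]
Optimal cycle mean attained by: cycle 3->4->3, total 9 + (-9), length 2.
Answer: λ = 0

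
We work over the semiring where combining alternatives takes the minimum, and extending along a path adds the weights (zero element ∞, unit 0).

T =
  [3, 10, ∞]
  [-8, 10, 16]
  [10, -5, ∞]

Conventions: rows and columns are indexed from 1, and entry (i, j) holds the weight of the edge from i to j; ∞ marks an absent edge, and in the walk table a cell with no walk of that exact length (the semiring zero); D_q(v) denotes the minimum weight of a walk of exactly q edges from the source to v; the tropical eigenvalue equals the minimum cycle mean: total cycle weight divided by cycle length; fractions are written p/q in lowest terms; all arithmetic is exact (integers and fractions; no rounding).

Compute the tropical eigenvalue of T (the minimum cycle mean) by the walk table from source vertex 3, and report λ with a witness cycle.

q=0: [∞, ∞, 0]
q=1: [10, -5, ∞]
q=2: [-13, 5, 11]
q=3: [-10, -3, 21]
Optimal cycle mean attained by: cycle 1->2->1, total 10 + (-8), length 2.
Answer: λ = 1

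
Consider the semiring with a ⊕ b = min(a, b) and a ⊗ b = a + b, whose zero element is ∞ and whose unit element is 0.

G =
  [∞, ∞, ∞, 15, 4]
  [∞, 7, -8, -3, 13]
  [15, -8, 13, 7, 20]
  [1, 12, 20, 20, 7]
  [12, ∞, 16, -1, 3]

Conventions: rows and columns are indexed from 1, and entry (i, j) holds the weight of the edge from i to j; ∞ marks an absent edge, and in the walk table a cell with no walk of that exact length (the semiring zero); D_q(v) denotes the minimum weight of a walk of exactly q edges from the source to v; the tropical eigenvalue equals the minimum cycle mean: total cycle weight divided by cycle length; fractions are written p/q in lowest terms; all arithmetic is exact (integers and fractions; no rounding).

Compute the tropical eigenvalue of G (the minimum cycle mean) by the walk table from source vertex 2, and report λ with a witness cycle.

q=0: [∞, 0, ∞, ∞, ∞]
q=1: [∞, 7, -8, -3, 13]
q=2: [-2, -16, -1, -1, 4]
q=3: [0, -9, -24, -19, -3]
q=4: [-18, -32, -17, -17, -12]
q=5: [-16, -25, -40, -35, -19]
Optimal cycle mean attained by: cycle 2->3->2, total (-8) + (-8), length 2.
Answer: λ = -8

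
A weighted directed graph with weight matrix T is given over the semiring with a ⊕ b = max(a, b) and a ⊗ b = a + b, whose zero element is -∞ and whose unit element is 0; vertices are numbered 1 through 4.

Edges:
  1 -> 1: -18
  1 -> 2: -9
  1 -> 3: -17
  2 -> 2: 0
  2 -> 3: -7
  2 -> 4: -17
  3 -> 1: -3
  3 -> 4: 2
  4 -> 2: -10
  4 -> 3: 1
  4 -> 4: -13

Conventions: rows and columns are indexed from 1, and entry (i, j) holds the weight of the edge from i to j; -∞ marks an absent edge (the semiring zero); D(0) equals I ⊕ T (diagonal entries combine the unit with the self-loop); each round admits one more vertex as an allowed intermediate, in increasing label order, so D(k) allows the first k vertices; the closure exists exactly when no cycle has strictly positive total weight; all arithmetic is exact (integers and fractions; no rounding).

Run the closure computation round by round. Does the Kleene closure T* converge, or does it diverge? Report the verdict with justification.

D(0):
  [0, -9, -17, -∞]
  [-∞, 0, -7, -17]
  [-3, -∞, 0, 2]
  [-∞, -10, 1, 0]
D(1):
  [0, -9, -17, -∞]
  [-∞, 0, -7, -17]
  [-3, -12, 0, 2]
  [-∞, -10, 1, 0]
D(2):
  [0, -9, -16, -26]
  [-∞, 0, -7, -17]
  [-3, -12, 0, 2]
  [-∞, -10, 1, 0]
Detection: at round 3, diagonal entry (4, 4) turns strictly positive.
Key observation: the cycle 4->3->4 has total weight 1 + 2, which is strictly positive.
Answer: DIVERGES — positive cycle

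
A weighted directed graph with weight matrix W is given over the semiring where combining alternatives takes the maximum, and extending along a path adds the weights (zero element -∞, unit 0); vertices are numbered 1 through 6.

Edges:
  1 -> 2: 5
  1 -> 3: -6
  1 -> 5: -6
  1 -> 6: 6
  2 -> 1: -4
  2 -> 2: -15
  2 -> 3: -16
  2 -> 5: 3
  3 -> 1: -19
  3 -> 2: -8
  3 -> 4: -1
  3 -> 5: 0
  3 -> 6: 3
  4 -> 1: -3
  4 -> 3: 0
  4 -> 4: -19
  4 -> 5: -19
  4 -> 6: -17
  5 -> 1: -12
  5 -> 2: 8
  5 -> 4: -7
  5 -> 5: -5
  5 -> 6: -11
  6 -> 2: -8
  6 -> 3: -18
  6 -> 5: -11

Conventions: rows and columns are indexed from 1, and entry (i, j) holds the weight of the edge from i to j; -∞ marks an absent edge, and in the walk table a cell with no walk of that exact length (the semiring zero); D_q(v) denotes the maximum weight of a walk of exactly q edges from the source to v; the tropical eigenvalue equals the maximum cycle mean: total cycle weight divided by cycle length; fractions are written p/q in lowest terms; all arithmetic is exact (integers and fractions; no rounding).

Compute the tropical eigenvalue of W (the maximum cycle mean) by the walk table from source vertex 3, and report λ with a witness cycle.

q=0: [-∞, -∞, 0, -∞, -∞, -∞]
q=1: [-19, -8, -∞, -1, 0, 3]
q=2: [-4, 8, -1, -7, -5, -11]
q=3: [4, 3, -7, -2, 11, 2]
q=4: [-1, 19, -2, 4, 6, 10]
q=5: [15, 14, 4, -1, 22, 5]
q=6: [10, 30, 9, 15, 17, 21]
Optimal cycle mean attained by: cycle 2->5->2, total 3 + 8, length 2.
Answer: λ = 11/2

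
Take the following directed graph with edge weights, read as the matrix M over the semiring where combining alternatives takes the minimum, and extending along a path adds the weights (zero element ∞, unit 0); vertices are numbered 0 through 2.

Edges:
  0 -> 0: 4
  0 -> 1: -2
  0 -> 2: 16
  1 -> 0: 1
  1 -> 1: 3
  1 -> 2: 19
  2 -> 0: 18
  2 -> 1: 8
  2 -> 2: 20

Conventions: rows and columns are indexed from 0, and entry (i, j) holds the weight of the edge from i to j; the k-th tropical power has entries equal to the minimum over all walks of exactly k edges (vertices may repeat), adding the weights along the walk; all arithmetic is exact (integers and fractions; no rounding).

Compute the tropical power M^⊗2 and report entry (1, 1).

M^⊗2:
  [-1, 1, 17]
  [4, -1, 17]
  [9, 11, 27]
Key observation: the optimum is the walk 1->0->1, with weight 1 + (-2) = -1.
Optimal value attained by: walk 1->0->1.
Answer: (M^⊗2)[1][1] = -1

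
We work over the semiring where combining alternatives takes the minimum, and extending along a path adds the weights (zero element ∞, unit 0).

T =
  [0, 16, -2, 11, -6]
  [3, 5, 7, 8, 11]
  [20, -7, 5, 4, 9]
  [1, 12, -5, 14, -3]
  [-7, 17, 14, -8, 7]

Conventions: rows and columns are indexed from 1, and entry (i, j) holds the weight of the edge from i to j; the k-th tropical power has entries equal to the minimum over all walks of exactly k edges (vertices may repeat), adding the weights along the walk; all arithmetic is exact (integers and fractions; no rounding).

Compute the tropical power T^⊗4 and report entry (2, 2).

T^⊗2:
  [-13, -9, -2, -14, -6]
  [3, 0, 1, 3, -3]
  [-4, -2, -1, 1, 1]
  [-10, -12, -1, -11, -5]
  [-7, 4, -13, -1, -13]
T^⊗3:
  [-13, -9, -19, -14, -19]
  [-10, -6, -2, -11, -3]
  [-6, -8, -6, -7, -10]
  [-12, -8, -16, -13, -16]
  [-20, -20, -9, -21, -13]
T^⊗4:
  [-26, -26, -19, -27, -19]
  [-10, -9, -16, -11, -16]
  [-17, -13, -12, -18, -12]
  [-23, -23, -18, -24, -18]
  [-20, -16, -26, -21, -26]
Key observation: the optimum is the walk 2->5->4->3->2, with weight 11 + (-8) + (-5) + (-7) = -9.
Optimal value attained by: walk 2->5->4->3->2.
Answer: (T^⊗4)[2][2] = -9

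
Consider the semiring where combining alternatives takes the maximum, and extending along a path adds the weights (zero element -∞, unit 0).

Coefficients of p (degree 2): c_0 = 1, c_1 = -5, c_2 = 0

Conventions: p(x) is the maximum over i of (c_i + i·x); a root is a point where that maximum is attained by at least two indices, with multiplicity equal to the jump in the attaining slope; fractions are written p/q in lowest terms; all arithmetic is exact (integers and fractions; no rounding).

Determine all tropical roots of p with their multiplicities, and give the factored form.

hull edge (i=0, c=1) to (i=2, c=0): slope -1/2, span 2
Factored form: p(x) = 0 ⊗ (x ⊕ 1/2) ⊗ (x ⊕ 1/2)
Answer: roots = 1/2 (mult 2)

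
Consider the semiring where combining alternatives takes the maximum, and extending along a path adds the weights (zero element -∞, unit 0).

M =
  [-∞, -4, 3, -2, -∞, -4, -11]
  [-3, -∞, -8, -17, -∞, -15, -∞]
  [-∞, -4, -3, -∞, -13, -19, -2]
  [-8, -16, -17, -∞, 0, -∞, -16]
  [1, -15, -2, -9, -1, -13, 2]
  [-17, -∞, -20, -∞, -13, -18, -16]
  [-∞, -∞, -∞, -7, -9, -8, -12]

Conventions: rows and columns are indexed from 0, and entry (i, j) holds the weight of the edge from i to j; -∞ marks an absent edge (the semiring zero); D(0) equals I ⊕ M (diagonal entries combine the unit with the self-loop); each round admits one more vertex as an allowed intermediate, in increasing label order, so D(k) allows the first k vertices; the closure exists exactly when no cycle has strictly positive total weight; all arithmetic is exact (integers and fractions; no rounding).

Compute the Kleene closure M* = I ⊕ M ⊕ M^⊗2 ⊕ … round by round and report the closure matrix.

D(0):
  [0, -4, 3, -2, -∞, -4, -11]
  [-3, 0, -8, -17, -∞, -15, -∞]
  [-∞, -4, 0, -∞, -13, -19, -2]
  [-8, -16, -17, 0, 0, -∞, -16]
  [1, -15, -2, -9, 0, -13, 2]
  [-17, -∞, -20, -∞, -13, 0, -16]
  [-∞, -∞, -∞, -7, -9, -8, 0]
D(1):
  [0, -4, 3, -2, -∞, -4, -11]
  [-3, 0, 0, -5, -∞, -7, -14]
  [-∞, -4, 0, -∞, -13, -19, -2]
  [-8, -12, -5, 0, 0, -12, -16]
  [1, -3, 4, -1, 0, -3, 2]
  [-17, -21, -14, -19, -13, 0, -16]
  [-∞, -∞, -∞, -7, -9, -8, 0]
D(2):
  [0, -4, 3, -2, -∞, -4, -11]
  [-3, 0, 0, -5, -∞, -7, -14]
  [-7, -4, 0, -9, -13, -11, -2]
  [-8, -12, -5, 0, 0, -12, -16]
  [1, -3, 4, -1, 0, -3, 2]
  [-17, -21, -14, -19, -13, 0, -16]
  [-∞, -∞, -∞, -7, -9, -8, 0]
D(3):
  [0, -1, 3, -2, -10, -4, 1]
  [-3, 0, 0, -5, -13, -7, -2]
  [-7, -4, 0, -9, -13, -11, -2]
  [-8, -9, -5, 0, 0, -12, -7]
  [1, 0, 4, -1, 0, -3, 2]
  [-17, -18, -14, -19, -13, 0, -16]
  [-∞, -∞, -∞, -7, -9, -8, 0]
D(4):
  [0, -1, 3, -2, -2, -4, 1]
  [-3, 0, 0, -5, -5, -7, -2]
  [-7, -4, 0, -9, -9, -11, -2]
  [-8, -9, -5, 0, 0, -12, -7]
  [1, 0, 4, -1, 0, -3, 2]
  [-17, -18, -14, -19, -13, 0, -16]
  [-15, -16, -12, -7, -7, -8, 0]
D(5):
  [0, -1, 3, -2, -2, -4, 1]
  [-3, 0, 0, -5, -5, -7, -2]
  [-7, -4, 0, -9, -9, -11, -2]
  [1, 0, 4, 0, 0, -3, 2]
  [1, 0, 4, -1, 0, -3, 2]
  [-12, -13, -9, -14, -13, 0, -11]
  [-6, -7, -3, -7, -7, -8, 0]
D(6):
  [0, -1, 3, -2, -2, -4, 1]
  [-3, 0, 0, -5, -5, -7, -2]
  [-7, -4, 0, -9, -9, -11, -2]
  [1, 0, 4, 0, 0, -3, 2]
  [1, 0, 4, -1, 0, -3, 2]
  [-12, -13, -9, -14, -13, 0, -11]
  [-6, -7, -3, -7, -7, -8, 0]
D(7):
  [0, -1, 3, -2, -2, -4, 1]
  [-3, 0, 0, -5, -5, -7, -2]
  [-7, -4, 0, -9, -9, -10, -2]
  [1, 0, 4, 0, 0, -3, 2]
  [1, 0, 4, -1, 0, -3, 2]
  [-12, -13, -9, -14, -13, 0, -11]
  [-6, -7, -3, -7, -7, -8, 0]
Answer: M* = [[0, -1, 3, -2, -2, -4, 1], [-3, 0, 0, -5, -5, -7, -2], [-7, -4, 0, -9, -9, -10, -2], [1, 0, 4, 0, 0, -3, 2], [1, 0, 4, -1, 0, -3, 2], [-12, -13, -9, -14, -13, 0, -11], [-6, -7, -3, -7, -7, -8, 0]]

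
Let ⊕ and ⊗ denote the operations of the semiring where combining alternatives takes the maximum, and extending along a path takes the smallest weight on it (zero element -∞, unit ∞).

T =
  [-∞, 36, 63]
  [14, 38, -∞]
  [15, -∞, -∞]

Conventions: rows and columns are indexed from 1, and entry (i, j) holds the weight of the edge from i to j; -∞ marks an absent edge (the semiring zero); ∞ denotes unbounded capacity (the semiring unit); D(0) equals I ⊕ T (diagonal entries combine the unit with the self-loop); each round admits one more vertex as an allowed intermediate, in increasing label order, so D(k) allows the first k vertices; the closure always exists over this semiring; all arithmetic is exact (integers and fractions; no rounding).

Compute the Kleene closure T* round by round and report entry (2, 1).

D(0):
  [∞, 36, 63]
  [14, ∞, -∞]
  [15, -∞, ∞]
D(1):
  [∞, 36, 63]
  [14, ∞, 14]
  [15, 15, ∞]
D(2):
  [∞, 36, 63]
  [14, ∞, 14]
  [15, 15, ∞]
D(3):
  [∞, 36, 63]
  [14, ∞, 14]
  [15, 15, ∞]
Answer: T*[2][1] = 14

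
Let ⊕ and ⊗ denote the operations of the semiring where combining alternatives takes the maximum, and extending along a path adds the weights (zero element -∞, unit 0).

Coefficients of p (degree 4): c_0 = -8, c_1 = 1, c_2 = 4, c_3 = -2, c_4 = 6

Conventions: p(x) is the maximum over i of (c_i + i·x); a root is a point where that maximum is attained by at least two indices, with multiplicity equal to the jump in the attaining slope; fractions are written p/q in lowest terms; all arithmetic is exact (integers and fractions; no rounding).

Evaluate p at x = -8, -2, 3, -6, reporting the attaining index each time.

p(-8) = max(-8+0·(-8)=-8, 1+1·(-8)=-7, 4+2·(-8)=-12, -2+3·(-8)=-26, 6+4·(-8)=-26) = -7 (attained by i=1)
p(-2) = max(-8+0·(-2)=-8, 1+1·(-2)=-1, 4+2·(-2)=0, -2+3·(-2)=-8, 6+4·(-2)=-2) = 0 (attained by i=2)
p(3) = max(-8+0·3=-8, 1+1·3=4, 4+2·3=10, -2+3·3=7, 6+4·3=18) = 18 (attained by i=4)
p(-6) = max(-8+0·(-6)=-8, 1+1·(-6)=-5, 4+2·(-6)=-8, -2+3·(-6)=-20, 6+4·(-6)=-18) = -5 (attained by i=1)
Answer: p(-8) = -7; p(-2) = 0; p(3) = 18; p(-6) = -5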